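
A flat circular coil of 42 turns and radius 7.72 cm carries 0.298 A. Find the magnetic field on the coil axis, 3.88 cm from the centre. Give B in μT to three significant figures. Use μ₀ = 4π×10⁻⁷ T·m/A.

B ≈ 72.7 μT

For an N-turn flat coil, B = Nμ₀IR²/[2(R²+z²)^(3/2)] with R = 0.0772 m, z = 0.0388 m.
B = 42 × 1.73×10⁻⁶ T = 7.27×10⁻⁵ T.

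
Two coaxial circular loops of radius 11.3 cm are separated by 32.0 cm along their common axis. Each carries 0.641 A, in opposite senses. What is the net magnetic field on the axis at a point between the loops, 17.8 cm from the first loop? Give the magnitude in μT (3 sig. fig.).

B ≈ 0.312 μT

Each loop contributes B = μ₀IR²/[2(R²+z²)^(3/2)] on the axis, with z measured from that loop.
Loop 1 (z = 0.178 m): B₁ = 5.49×10⁻⁷ T. Loop 2 (z = 0.142 m): B₂ = 8.60×10⁻⁷ T.
The fields oppose: B = |B₁ − B₂| = 3.12×10⁻⁷ T.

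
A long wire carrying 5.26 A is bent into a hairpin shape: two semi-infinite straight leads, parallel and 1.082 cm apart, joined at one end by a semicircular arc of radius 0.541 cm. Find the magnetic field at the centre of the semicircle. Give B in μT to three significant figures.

B ≈ 500 μT

The semicircular arc contributes B_arc = μ₀I·π/(4πR) = μ₀I/(4R) = 3.05×10⁻⁴ T.
Each semi-infinite lead is at perpendicular distance R = 0.00541 m from the centre, with the perpendicular foot at its near end, so it contributes μ₀I/(4πR); both point the same way, together 1.94×10⁻⁴ T.
Arc and leads all point the same direction: B = 3.05×10⁻⁴ + 1.94×10⁻⁴ = 5.00×10⁻⁴ T.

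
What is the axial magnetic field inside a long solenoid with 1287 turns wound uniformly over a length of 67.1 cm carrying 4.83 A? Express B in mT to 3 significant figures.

Inside a long solenoid, B = μ₀nI with n = 1918 turns/m.
B = 4π×10⁻⁷ × 1918 × 4.83 = 1.16×10⁻² T.

B ≈ 11.6 mT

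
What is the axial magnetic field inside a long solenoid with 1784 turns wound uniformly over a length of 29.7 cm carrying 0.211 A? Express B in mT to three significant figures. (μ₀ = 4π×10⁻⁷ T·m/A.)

B ≈ 1.59 mT

Inside a long solenoid, B = μ₀nI with n = 6007 turns/m.
B = 4π×10⁻⁷ × 6007 × 0.211 = 1.59×10⁻³ T.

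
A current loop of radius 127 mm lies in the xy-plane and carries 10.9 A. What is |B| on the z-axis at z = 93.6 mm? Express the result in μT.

B ≈ 28.1 μT

On the axis of a circular loop, B = μ₀IR² / [2(R²+z²)^(3/2)].
R² + z² = (0.127)² + (0.0936)² = 0.02489 m², and (R²+z²)^(3/2) = 3.93×10⁻³ m³.
B = (4π×10⁻⁷ × 10.9 × 0.01613) / (2 × 3.93×10⁻³) = 2.81×10⁻⁵ T.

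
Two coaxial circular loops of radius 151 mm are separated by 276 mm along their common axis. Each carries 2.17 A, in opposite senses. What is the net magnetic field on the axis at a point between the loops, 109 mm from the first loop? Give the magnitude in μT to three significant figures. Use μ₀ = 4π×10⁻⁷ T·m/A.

B ≈ 2.09 μT

Each loop contributes B = μ₀IR²/[2(R²+z²)^(3/2)] on the axis, with z measured from that loop.
Loop 1 (z = 0.109 m): B₁ = 4.81×10⁻⁶ T. Loop 2 (z = 0.167 m): B₂ = 2.72×10⁻⁶ T.
The fields oppose: B = |B₁ − B₂| = 2.09×10⁻⁶ T.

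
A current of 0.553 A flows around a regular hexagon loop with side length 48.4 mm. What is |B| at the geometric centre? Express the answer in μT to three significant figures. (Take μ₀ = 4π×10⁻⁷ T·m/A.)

B ≈ 7.92 μT

Each side is a finite straight segment at perpendicular distance d = a/(2 tan(π/6)) = 0.04192 m from the centre, with end-angles ±π/6.
One side contributes B₁ = (μ₀I/4πd)·2 sin(π/6) = 1.32×10⁻⁶ T.
All 6 sides add in the same direction: B = 6 × 1.32×10⁻⁶ = 7.92×10⁻⁶ T.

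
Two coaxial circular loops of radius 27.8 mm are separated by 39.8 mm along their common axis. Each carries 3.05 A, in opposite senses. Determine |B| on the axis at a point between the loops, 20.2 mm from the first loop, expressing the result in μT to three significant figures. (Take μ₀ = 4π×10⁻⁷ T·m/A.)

Each loop contributes B = μ₀IR²/[2(R²+z²)^(3/2)] on the axis, with z measured from that loop.
Loop 1 (z = 0.0202 m): B₁ = 3.65×10⁻⁵ T. Loop 2 (z = 0.0196 m): B₂ = 3.76×10⁻⁵ T.
The fields oppose: B = |B₁ − B₂| = 1.14×10⁻⁶ T.

B ≈ 1.14 μT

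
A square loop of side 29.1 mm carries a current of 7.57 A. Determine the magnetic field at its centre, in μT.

Each side is a finite straight segment at perpendicular distance d = a/(2 tan(π/4)) = 0.01455 m from the centre, with end-angles ±π/4.
One side contributes B₁ = (μ₀I/4πd)·2 sin(π/4) = 7.36×10⁻⁵ T.
All 4 sides add in the same direction: B = 4 × 7.36×10⁻⁵ = 2.94×10⁻⁴ T.

B ≈ 294 μT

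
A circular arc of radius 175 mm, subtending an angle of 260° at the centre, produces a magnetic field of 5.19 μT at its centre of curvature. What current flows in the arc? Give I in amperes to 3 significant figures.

I ≈ 2.00 A

For a circular arc, B = μ₀Iφ/(4πR) with φ in radians; here φ = 4.538 rad.
So I = 4πRB/(μ₀φ) = 4π × 0.175 × 5.19×10⁻⁶ / (4π×10⁻⁷ × 4.538) = 2.00 A.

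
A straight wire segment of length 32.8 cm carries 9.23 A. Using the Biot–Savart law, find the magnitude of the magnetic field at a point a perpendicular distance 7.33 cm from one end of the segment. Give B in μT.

For a finite straight segment, B = (μ₀I/4πd)(sinθ₁ + sinθ₂), where θ₁, θ₂ are the angles from the perpendicular to each end.
The perpendicular foot is at one end, so the two end-offsets along the wire are 0 and L = 0.328 m.
sinθ₁ = 0/√(0²+0.0733²) = 0.0000; sinθ₂ = 0.328/√(0.328²+0.0733²) = 0.9759.
B = (4π×10⁻⁷ × 9.23) / (4π × 0.0733) × (0.0000 + 0.9759) = 1.23×10⁻⁵ T.

B ≈ 12.3 μT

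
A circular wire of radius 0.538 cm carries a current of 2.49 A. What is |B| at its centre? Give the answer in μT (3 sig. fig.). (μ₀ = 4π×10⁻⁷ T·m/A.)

B ≈ 291 μT

At the centre of a circular loop the Biot–Savart law gives B = μ₀I/(2R).
B = (4π×10⁻⁷ × 2.49) / (2 × 0.00538) = 2.91×10⁻⁴ T.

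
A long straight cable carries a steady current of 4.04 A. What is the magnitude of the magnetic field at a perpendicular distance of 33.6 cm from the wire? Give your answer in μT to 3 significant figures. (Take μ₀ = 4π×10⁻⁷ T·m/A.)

For an infinitely long straight wire, B = μ₀I/(2πd).
B = (4π×10⁻⁷ × 4.04) / (2π × 0.336) = 2.40×10⁻⁶ T.

B ≈ 2.40 μT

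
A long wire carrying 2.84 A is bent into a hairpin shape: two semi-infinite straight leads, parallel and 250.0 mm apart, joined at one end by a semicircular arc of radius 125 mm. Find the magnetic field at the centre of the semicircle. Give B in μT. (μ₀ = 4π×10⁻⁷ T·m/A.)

B ≈ 11.7 μT

The semicircular arc contributes B_arc = μ₀I·π/(4πR) = μ₀I/(4R) = 7.14×10⁻⁶ T.
Each semi-infinite lead is at perpendicular distance R = 0.125 m from the centre, with the perpendicular foot at its near end, so it contributes μ₀I/(4πR); both point the same way, together 4.54×10⁻⁶ T.
Arc and leads all point the same direction: B = 7.14×10⁻⁶ + 4.54×10⁻⁶ = 1.17×10⁻⁵ T.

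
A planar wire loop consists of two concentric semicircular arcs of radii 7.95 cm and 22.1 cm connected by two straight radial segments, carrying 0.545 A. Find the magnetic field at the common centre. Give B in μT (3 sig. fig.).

B ≈ 1.38 μT

The radial connectors point toward the centre, so dl × r̂ = 0 and they contribute nothing.
Each semicircle gives μ₀I/(4R): inner arc 2.15×10⁻⁶ T, outer arc 7.75×10⁻⁷ T.
The two arcs carry current in opposite angular senses, so their fields oppose: B = |2.15×10⁻⁶ − 7.75×10⁻⁷| = 1.38×10⁻⁶ T.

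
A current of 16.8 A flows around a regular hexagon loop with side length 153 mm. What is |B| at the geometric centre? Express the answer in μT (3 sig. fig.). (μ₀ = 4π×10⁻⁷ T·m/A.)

B ≈ 76.1 μT

Each side is a finite straight segment at perpendicular distance d = a/(2 tan(π/6)) = 0.1325 m from the centre, with end-angles ±π/6.
One side contributes B₁ = (μ₀I/4πd)·2 sin(π/6) = 1.27×10⁻⁵ T.
All 6 sides add in the same direction: B = 6 × 1.27×10⁻⁵ = 7.61×10⁻⁵ T.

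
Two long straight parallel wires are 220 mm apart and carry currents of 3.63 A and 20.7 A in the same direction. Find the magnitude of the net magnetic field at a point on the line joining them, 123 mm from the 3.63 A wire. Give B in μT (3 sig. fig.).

B ≈ 36.8 μT

Each long wire gives B = μ₀I/(2πd). Distances are d₁ = 0.123 m and d₂ = 0.097 m.
B₁ = 5.90×10⁻⁶ T, B₂ = 4.27×10⁻⁵ T.
Between parallel currents the two contributions point in opposite directions, so they subtract. B = |B₁ − B₂| = |5.90×10⁻⁶ − 4.27×10⁻⁵| = 3.68×10⁻⁵ T.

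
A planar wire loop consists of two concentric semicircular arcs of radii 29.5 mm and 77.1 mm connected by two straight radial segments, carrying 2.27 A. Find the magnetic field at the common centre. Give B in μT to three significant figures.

B ≈ 14.9 μT

The radial connectors point toward the centre, so dl × r̂ = 0 and they contribute nothing.
Each semicircle gives μ₀I/(4R): inner arc 2.42×10⁻⁵ T, outer arc 9.25×10⁻⁶ T.
The two arcs carry current in opposite angular senses, so their fields oppose: B = |2.42×10⁻⁵ − 9.25×10⁻⁶| = 1.49×10⁻⁵ T.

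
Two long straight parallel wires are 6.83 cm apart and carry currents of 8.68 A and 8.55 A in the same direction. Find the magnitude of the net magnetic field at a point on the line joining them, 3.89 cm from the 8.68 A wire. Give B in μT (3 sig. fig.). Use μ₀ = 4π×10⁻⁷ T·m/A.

B ≈ 13.5 μT

Each long wire gives B = μ₀I/(2πd). Distances are d₁ = 0.0389 m and d₂ = 0.0294 m.
B₁ = 4.46×10⁻⁵ T, B₂ = 5.82×10⁻⁵ T.
Between parallel currents the two contributions point in opposite directions, so they subtract. B = |B₁ − B₂| = |4.46×10⁻⁵ − 5.82×10⁻⁵| = 1.35×10⁻⁵ T.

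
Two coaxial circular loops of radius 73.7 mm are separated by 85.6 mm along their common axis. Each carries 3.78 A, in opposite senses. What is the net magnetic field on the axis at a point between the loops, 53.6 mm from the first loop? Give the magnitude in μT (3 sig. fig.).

Each loop contributes B = μ₀IR²/[2(R²+z²)^(3/2)] on the axis, with z measured from that loop.
Loop 1 (z = 0.0536 m): B₁ = 1.70×10⁻⁵ T. Loop 2 (z = 0.032 m): B₂ = 2.49×10⁻⁵ T.
The fields oppose: B = |B₁ − B₂| = 7.82×10⁻⁶ T.

B ≈ 7.82 μT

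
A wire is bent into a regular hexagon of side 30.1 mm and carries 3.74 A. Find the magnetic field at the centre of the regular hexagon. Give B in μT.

B ≈ 86.1 μT

Each side is a finite straight segment at perpendicular distance d = a/(2 tan(π/6)) = 0.02607 m from the centre, with end-angles ±π/6.
One side contributes B₁ = (μ₀I/4πd)·2 sin(π/6) = 1.43×10⁻⁵ T.
All 6 sides add in the same direction: B = 6 × 1.43×10⁻⁵ = 8.61×10⁻⁵ T.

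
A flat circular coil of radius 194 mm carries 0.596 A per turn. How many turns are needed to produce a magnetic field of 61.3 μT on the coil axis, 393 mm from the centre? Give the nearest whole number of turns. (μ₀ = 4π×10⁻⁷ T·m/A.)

N = 366

For an N-turn coil, B = Nμ₀IR²/[2(R²+z²)^(3/2)]. A single turn gives B₁ = 1.67×10⁻⁷ T with R = 0.194 m, z = 0.393 m.
N = B/B₁ = 6.13×10⁻⁵ / 1.67×10⁻⁷ = 366.16.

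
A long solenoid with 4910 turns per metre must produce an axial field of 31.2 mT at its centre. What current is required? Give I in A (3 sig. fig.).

Inside a long solenoid B = μ₀nI with n = 4910 m⁻¹, so I = B/(μ₀n).
I = 3.12×10⁻² / (4π×10⁻⁷ × 4910) = 5.06 A.

I ≈ 5.06 A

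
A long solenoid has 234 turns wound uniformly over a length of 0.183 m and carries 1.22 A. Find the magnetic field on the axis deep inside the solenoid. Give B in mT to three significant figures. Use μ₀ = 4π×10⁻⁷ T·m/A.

B ≈ 1.96 mT

Inside a long solenoid, B = μ₀nI with n = 1279 turns/m.
B = 4π×10⁻⁷ × 1279 × 1.22 = 1.96×10⁻³ T.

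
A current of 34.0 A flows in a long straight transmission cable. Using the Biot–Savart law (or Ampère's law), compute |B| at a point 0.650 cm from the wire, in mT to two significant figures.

B ≈ 1.0 mT

For an infinitely long straight wire, B = μ₀I/(2πd).
B = (4π×10⁻⁷ × 34.0) / (2π × 0.0065) = 1.05×10⁻³ T.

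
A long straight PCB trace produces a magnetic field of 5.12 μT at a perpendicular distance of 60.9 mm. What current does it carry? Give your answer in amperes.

I ≈ 1.56 A

For a long straight wire B = μ₀I/(2πd), so I = 2πdB/μ₀.
I = 2π × 0.0609 × 5.12×10⁻⁶ / (4π×10⁻⁷) = 1.56 A.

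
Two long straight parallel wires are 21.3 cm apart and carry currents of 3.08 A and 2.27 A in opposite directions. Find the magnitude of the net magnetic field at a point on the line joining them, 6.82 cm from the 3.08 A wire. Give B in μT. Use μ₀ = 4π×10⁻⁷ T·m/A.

B ≈ 12.2 μT

Each long wire gives B = μ₀I/(2πd). Distances are d₁ = 0.0682 m and d₂ = 0.1448 m.
B₁ = 9.03×10⁻⁶ T, B₂ = 3.14×10⁻⁶ T.
Between antiparallel currents both contributions point the same way, so they add. B = B₁ + B₂ = 9.03×10⁻⁶ + 3.14×10⁻⁶ = 1.22×10⁻⁵ T.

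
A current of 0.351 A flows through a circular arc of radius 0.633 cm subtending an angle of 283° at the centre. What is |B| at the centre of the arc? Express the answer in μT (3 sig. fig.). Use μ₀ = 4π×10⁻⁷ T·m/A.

B ≈ 27.4 μT

The Biot–Savart field of a circular arc at its centre is B = μ₀Iφ/(4πR), with φ = 4.939 rad.
B = (4π×10⁻⁷ × 0.351 × 4.939) / (4π × 0.00633) = 2.74×10⁻⁵ T.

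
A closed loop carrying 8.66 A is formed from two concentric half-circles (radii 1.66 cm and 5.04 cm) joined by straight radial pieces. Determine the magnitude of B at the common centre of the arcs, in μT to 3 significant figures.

B ≈ 110 μT

The radial connectors point toward the centre, so dl × r̂ = 0 and they contribute nothing.
Each semicircle gives μ₀I/(4R): inner arc 1.64×10⁻⁴ T, outer arc 5.40×10⁻⁵ T.
The two arcs carry current in opposite angular senses, so their fields oppose: B = |1.64×10⁻⁴ − 5.40×10⁻⁵| = 1.10×10⁻⁴ T.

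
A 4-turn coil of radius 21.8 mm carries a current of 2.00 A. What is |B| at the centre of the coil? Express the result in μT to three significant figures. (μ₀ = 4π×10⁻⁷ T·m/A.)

B ≈ 231 μT

For an N-turn flat coil, B = Nμ₀I/(2R) with R = 0.0218 m.
B = 4 × 5.76×10⁻⁵ T = 2.31×10⁻⁴ T.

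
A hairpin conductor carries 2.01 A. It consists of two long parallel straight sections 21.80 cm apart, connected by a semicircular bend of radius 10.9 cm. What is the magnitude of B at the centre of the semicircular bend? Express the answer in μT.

The semicircular arc contributes B_arc = μ₀I·π/(4πR) = μ₀I/(4R) = 5.79×10⁻⁶ T.
Each semi-infinite lead is at perpendicular distance R = 0.109 m from the centre, with the perpendicular foot at its near end, so it contributes μ₀I/(4πR); both point the same way, together 3.69×10⁻⁶ T.
Arc and leads all point the same direction: B = 5.79×10⁻⁶ + 3.69×10⁻⁶ = 9.48×10⁻⁶ T.

B ≈ 9.48 μT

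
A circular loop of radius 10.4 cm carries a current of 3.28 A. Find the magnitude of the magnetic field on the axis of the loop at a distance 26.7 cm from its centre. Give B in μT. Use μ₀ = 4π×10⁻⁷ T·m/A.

On the axis of a circular loop, B = μ₀IR² / [2(R²+z²)^(3/2)].
R² + z² = (0.104)² + (0.267)² = 0.08211 m², and (R²+z²)^(3/2) = 2.35×10⁻² m³.
B = (4π×10⁻⁷ × 3.28 × 0.01082) / (2 × 2.35×10⁻²) = 9.47×10⁻⁷ T.

B ≈ 0.947 μT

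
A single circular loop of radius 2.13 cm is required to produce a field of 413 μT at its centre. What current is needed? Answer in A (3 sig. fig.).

I ≈ 14.0 A

At the centre of a circular loop B = μ₀I/(2R), so I = 2RB/μ₀.
With R = 0.0213 m, I = 2 × 0.0213 × 4.13×10⁻⁴ / (4π×10⁻⁷) = 14.0 A.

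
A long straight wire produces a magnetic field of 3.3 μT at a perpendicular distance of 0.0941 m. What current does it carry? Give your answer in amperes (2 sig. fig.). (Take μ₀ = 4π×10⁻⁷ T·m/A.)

For a long straight wire B = μ₀I/(2πd), so I = 2πdB/μ₀.
I = 2π × 0.0941 × 3.30×10⁻⁶ / (4π×10⁻⁷) = 1.55 A.

I ≈ 1.6 A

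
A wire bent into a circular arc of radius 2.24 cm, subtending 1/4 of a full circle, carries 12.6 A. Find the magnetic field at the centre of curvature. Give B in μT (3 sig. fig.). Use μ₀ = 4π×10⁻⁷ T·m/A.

B ≈ 88.4 μT

The Biot–Savart field of a circular arc at its centre is B = μ₀Iφ/(4πR), with φ = 1.571 rad.
B = (4π×10⁻⁷ × 12.6 × 1.571) / (4π × 0.0224) = 8.84×10⁻⁵ T.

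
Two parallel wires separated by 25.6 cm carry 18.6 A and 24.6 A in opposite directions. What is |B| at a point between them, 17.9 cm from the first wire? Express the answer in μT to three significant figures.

B ≈ 84.7 μT

Each long wire gives B = μ₀I/(2πd). Distances are d₁ = 0.179 m and d₂ = 0.077 m.
B₁ = 2.08×10⁻⁵ T, B₂ = 6.39×10⁻⁵ T.
Between antiparallel currents both contributions point the same way, so they add. B = B₁ + B₂ = 2.08×10⁻⁵ + 6.39×10⁻⁵ = 8.47×10⁻⁵ T.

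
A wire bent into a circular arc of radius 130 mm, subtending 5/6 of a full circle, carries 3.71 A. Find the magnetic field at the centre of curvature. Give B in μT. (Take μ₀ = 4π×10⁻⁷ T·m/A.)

B ≈ 14.9 μT

The Biot–Savart field of a circular arc at its centre is B = μ₀Iφ/(4πR), with φ = 5.236 rad.
B = (4π×10⁻⁷ × 3.71 × 5.236) / (4π × 0.13) = 1.49×10⁻⁵ T.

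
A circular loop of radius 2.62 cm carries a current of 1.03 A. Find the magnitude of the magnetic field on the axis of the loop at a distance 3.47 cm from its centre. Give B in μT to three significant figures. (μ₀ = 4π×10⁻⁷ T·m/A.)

B ≈ 5.40 μT

On the axis of a circular loop, B = μ₀IR² / [2(R²+z²)^(3/2)].
R² + z² = (0.0262)² + (0.0347)² = 0.001891 m², and (R²+z²)^(3/2) = 8.22×10⁻⁵ m³.
B = (4π×10⁻⁷ × 1.03 × 0.0006864) / (2 × 8.22×10⁻⁵) = 5.40×10⁻⁶ T.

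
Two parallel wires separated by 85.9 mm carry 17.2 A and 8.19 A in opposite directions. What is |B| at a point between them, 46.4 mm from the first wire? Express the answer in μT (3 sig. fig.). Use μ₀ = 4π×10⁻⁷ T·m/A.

Each long wire gives B = μ₀I/(2πd). Distances are d₁ = 0.0464 m and d₂ = 0.0395 m.
B₁ = 7.41×10⁻⁵ T, B₂ = 4.15×10⁻⁵ T.
Between antiparallel currents both contributions point the same way, so they add. B = B₁ + B₂ = 7.41×10⁻⁵ + 4.15×10⁻⁵ = 1.16×10⁻⁴ T.

B ≈ 116 μT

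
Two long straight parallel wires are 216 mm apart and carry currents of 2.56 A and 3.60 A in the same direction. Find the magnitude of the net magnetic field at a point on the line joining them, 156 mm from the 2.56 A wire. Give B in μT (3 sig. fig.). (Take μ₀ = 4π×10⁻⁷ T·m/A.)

Each long wire gives B = μ₀I/(2πd). Distances are d₁ = 0.156 m and d₂ = 0.06 m.
B₁ = 3.28×10⁻⁶ T, B₂ = 1.20×10⁻⁵ T.
Between parallel currents the two contributions point in opposite directions, so they subtract. B = |B₁ − B₂| = |3.28×10⁻⁶ − 1.20×10⁻⁵| = 8.72×10⁻⁶ T.

B ≈ 8.72 μT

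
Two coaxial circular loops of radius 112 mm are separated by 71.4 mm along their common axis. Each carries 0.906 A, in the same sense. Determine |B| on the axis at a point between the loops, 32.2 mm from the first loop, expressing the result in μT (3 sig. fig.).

B ≈ 8.79 μT

Each loop contributes B = μ₀IR²/[2(R²+z²)^(3/2)] on the axis, with z measured from that loop.
Loop 1 (z = 0.0322 m): B₁ = 4.51×10⁻⁶ T. Loop 2 (z = 0.0392 m): B₂ = 4.27×10⁻⁶ T.
The fields add: B = B₁ + B₂ = 8.79×10⁻⁶ T.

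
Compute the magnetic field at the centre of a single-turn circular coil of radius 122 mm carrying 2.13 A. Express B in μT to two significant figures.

B ≈ 11 μT

At the centre of a circular loop the Biot–Savart law gives B = μ₀I/(2R).
B = (4π×10⁻⁷ × 2.13) / (2 × 0.122) = 1.10×10⁻⁵ T.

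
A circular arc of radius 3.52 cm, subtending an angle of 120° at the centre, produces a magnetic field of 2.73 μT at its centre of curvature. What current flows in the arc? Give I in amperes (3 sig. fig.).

I ≈ 0.459 A

For a circular arc, B = μ₀Iφ/(4πR) with φ in radians; here φ = 2.094 rad.
So I = 4πRB/(μ₀φ) = 4π × 0.0352 × 2.73×10⁻⁶ / (4π×10⁻⁷ × 2.094) = 0.459 A.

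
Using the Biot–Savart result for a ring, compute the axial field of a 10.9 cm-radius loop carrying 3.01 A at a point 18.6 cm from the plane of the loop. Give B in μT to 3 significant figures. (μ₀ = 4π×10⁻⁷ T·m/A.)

B ≈ 2.24 μT

On the axis of a circular loop, B = μ₀IR² / [2(R²+z²)^(3/2)].
R² + z² = (0.109)² + (0.186)² = 0.04648 m², and (R²+z²)^(3/2) = 1.00×10⁻² m³.
B = (4π×10⁻⁷ × 3.01 × 0.01188) / (2 × 1.00×10⁻²) = 2.24×10⁻⁶ T.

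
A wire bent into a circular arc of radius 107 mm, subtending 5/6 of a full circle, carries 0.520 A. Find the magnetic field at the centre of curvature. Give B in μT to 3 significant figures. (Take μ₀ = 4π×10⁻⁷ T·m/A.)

The Biot–Savart field of a circular arc at its centre is B = μ₀Iφ/(4πR), with φ = 5.236 rad.
B = (4π×10⁻⁷ × 0.520 × 5.236) / (4π × 0.107) = 2.54×10⁻⁶ T.

B ≈ 2.54 μT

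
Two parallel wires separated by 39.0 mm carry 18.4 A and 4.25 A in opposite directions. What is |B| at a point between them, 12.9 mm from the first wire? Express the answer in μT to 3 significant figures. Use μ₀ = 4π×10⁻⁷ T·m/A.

Each long wire gives B = μ₀I/(2πd). Distances are d₁ = 0.0129 m and d₂ = 0.0261 m.
B₁ = 2.85×10⁻⁴ T, B₂ = 3.26×10⁻⁵ T.
Between antiparallel currents both contributions point the same way, so they add. B = B₁ + B₂ = 2.85×10⁻⁴ + 3.26×10⁻⁵ = 3.18×10⁻⁴ T.

B ≈ 318 μT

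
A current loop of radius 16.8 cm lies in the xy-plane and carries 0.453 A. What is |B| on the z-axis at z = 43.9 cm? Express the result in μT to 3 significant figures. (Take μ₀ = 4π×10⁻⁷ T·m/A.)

B ≈ 0.0774 μT

On the axis of a circular loop, B = μ₀IR² / [2(R²+z²)^(3/2)].
R² + z² = (0.168)² + (0.439)² = 0.2209 m², and (R²+z²)^(3/2) = 0.104 m³.
B = (4π×10⁻⁷ × 0.453 × 0.02822) / (2 × 0.104) = 7.74×10⁻⁸ T.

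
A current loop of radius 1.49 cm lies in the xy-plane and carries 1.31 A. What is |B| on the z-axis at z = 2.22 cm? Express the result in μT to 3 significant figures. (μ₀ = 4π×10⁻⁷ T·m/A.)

On the axis of a circular loop, B = μ₀IR² / [2(R²+z²)^(3/2)].
R² + z² = (0.0149)² + (0.0222)² = 0.0007149 m², and (R²+z²)^(3/2) = 1.91×10⁻⁵ m³.
B = (4π×10⁻⁷ × 1.31 × 0.000222) / (2 × 1.91×10⁻⁵) = 9.56×10⁻⁶ T.

B ≈ 9.56 μT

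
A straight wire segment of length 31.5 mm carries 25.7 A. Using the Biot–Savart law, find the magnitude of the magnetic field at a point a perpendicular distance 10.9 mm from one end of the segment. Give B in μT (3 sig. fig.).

B ≈ 223 μT

For a finite straight segment, B = (μ₀I/4πd)(sinθ₁ + sinθ₂), where θ₁, θ₂ are the angles from the perpendicular to each end.
The perpendicular foot is at one end, so the two end-offsets along the wire are 0 and L = 0.0315 m.
sinθ₁ = 0/√(0²+0.0109²) = 0.0000; sinθ₂ = 0.0315/√(0.0315²+0.0109²) = 0.9450.
B = (4π×10⁻⁷ × 25.7) / (4π × 0.0109) × (0.0000 + 0.9450) = 2.23×10⁻⁴ T.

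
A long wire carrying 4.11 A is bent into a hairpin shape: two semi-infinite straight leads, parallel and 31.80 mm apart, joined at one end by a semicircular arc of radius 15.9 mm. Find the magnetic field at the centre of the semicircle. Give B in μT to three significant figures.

B ≈ 133 μT

The semicircular arc contributes B_arc = μ₀I·π/(4πR) = μ₀I/(4R) = 8.12×10⁻⁵ T.
Each semi-infinite lead is at perpendicular distance R = 0.0159 m from the centre, with the perpendicular foot at its near end, so it contributes μ₀I/(4πR); both point the same way, together 5.17×10⁻⁵ T.
Arc and leads all point the same direction: B = 8.12×10⁻⁵ + 5.17×10⁻⁵ = 1.33×10⁻⁴ T.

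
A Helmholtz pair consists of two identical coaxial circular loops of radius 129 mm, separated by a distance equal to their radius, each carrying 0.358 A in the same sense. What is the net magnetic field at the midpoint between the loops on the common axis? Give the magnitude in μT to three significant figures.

Each loop contributes B = μ₀IR²/[2(R²+z²)^(3/2)] on the axis, with z measured from that loop.
Loop 1 (z = 0.0645 m): B₁ = 1.25×10⁻⁶ T. Loop 2 (z = 0.0645 m): B₂ = 1.25×10⁻⁶ T.
The fields add: B = B₁ + B₂ = 2.50×10⁻⁶ T.

B ≈ 2.50 μT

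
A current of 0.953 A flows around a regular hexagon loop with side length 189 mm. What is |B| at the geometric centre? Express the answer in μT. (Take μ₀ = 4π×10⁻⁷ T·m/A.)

B ≈ 3.49 μT

Each side is a finite straight segment at perpendicular distance d = a/(2 tan(π/6)) = 0.1637 m from the centre, with end-angles ±π/6.
One side contributes B₁ = (μ₀I/4πd)·2 sin(π/6) = 5.82×10⁻⁷ T.
All 6 sides add in the same direction: B = 6 × 5.82×10⁻⁷ = 3.49×10⁻⁶ T.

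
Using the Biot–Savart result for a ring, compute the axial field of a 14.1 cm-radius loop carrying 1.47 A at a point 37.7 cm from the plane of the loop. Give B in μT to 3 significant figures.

B ≈ 0.282 μT

On the axis of a circular loop, B = μ₀IR² / [2(R²+z²)^(3/2)].
R² + z² = (0.141)² + (0.377)² = 0.162 m², and (R²+z²)^(3/2) = 6.52×10⁻² m³.
B = (4π×10⁻⁷ × 1.47 × 0.01988) / (2 × 6.52×10⁻²) = 2.82×10⁻⁷ T.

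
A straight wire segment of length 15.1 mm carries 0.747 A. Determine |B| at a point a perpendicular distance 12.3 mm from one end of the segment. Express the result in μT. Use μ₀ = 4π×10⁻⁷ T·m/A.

For a finite straight segment, B = (μ₀I/4πd)(sinθ₁ + sinθ₂), where θ₁, θ₂ are the angles from the perpendicular to each end.
The perpendicular foot is at one end, so the two end-offsets along the wire are 0 and L = 0.0151 m.
sinθ₁ = 0/√(0²+0.0123²) = 0.0000; sinθ₂ = 0.0151/√(0.0151²+0.0123²) = 0.7753.
B = (4π×10⁻⁷ × 0.747) / (4π × 0.0123) × (0.0000 + 0.7753) = 4.71×10⁻⁶ T.

B ≈ 4.71 μT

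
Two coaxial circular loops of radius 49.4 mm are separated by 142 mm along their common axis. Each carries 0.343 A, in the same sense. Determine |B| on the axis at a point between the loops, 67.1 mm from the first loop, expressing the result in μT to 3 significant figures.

Each loop contributes B = μ₀IR²/[2(R²+z²)^(3/2)] on the axis, with z measured from that loop.
Loop 1 (z = 0.0671 m): B₁ = 9.09×10⁻⁷ T. Loop 2 (z = 0.0749 m): B₂ = 7.28×10⁻⁷ T.
The fields add: B = B₁ + B₂ = 1.64×10⁻⁶ T.

B ≈ 1.64 μT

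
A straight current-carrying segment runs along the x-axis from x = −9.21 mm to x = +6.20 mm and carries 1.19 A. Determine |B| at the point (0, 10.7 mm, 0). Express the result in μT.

B ≈ 12.8 μT

For a finite straight segment, B = (μ₀I/4πd)(sinθ₁ + sinθ₂), where θ₁, θ₂ are the angles from the perpendicular to each end.
The perpendicular distance is d = 0.0107 m; the end-offsets along the wire are a = 0.00921 m and b = 0.0062 m.
sinθ₁ = 0.00921/√(0.00921²+0.0107²) = 0.6524; sinθ₂ = 0.0062/√(0.0062²+0.0107²) = 0.5014.
B = (4π×10⁻⁷ × 1.19) / (4π × 0.0107) × (0.6524 + 0.5014) = 1.28×10⁻⁵ T.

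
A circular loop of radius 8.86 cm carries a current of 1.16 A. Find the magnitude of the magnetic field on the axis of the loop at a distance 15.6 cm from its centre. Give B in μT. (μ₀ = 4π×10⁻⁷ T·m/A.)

On the axis of a circular loop, B = μ₀IR² / [2(R²+z²)^(3/2)].
R² + z² = (0.0886)² + (0.156)² = 0.03219 m², and (R²+z²)^(3/2) = 5.77×10⁻³ m³.
B = (4π×10⁻⁷ × 1.16 × 0.00785) / (2 × 5.77×10⁻³) = 9.91×10⁻⁷ T.

B ≈ 0.991 μT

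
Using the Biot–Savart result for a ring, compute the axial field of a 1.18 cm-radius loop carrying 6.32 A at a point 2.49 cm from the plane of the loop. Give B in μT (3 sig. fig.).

B ≈ 26.4 μT

On the axis of a circular loop, B = μ₀IR² / [2(R²+z²)^(3/2)].
R² + z² = (0.0118)² + (0.0249)² = 0.0007593 m², and (R²+z²)^(3/2) = 2.09×10⁻⁵ m³.
B = (4π×10⁻⁷ × 6.32 × 0.0001392) / (2 × 2.09×10⁻⁵) = 2.64×10⁻⁵ T.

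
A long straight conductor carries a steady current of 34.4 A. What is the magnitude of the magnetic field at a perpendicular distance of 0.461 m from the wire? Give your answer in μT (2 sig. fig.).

For an infinitely long straight wire, B = μ₀I/(2πd).
B = (4π×10⁻⁷ × 34.4) / (2π × 0.461) = 1.49×10⁻⁵ T.

B ≈ 15 μT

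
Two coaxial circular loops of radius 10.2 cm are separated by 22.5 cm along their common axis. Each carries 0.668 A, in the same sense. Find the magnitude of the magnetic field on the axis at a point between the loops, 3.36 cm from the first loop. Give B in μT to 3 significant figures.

Each loop contributes B = μ₀IR²/[2(R²+z²)^(3/2)] on the axis, with z measured from that loop.
Loop 1 (z = 0.0336 m): B₁ = 3.53×10⁻⁶ T. Loop 2 (z = 0.1914 m): B₂ = 4.28×10⁻⁷ T.
The fields add: B = B₁ + B₂ = 3.95×10⁻⁶ T.

B ≈ 3.95 μT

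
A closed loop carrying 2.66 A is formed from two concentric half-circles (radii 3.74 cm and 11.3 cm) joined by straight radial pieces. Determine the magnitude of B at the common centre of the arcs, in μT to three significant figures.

B ≈ 14.9 μT

The radial connectors point toward the centre, so dl × r̂ = 0 and they contribute nothing.
Each semicircle gives μ₀I/(4R): inner arc 2.23×10⁻⁵ T, outer arc 7.40×10⁻⁶ T.
The two arcs carry current in opposite angular senses, so their fields oppose: B = |2.23×10⁻⁵ − 7.40×10⁻⁶| = 1.49×10⁻⁵ T.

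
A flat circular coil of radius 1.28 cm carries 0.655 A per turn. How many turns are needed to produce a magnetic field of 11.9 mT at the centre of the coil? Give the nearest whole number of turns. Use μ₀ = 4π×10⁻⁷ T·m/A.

For an N-turn coil, B = Nμ₀I/(2R). A single turn gives B₁ = 3.22×10⁻⁵ T with R = 0.0128 m.
N = B/B₁ = 1.19×10⁻² / 3.22×10⁻⁵ = 370.11.

N = 370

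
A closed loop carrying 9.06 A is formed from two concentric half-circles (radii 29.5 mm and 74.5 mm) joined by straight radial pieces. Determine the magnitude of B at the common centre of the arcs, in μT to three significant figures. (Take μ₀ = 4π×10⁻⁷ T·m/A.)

B ≈ 58.3 μT

The radial connectors point toward the centre, so dl × r̂ = 0 and they contribute nothing.
Each semicircle gives μ₀I/(4R): inner arc 9.65×10⁻⁵ T, outer arc 3.82×10⁻⁵ T.
The two arcs carry current in opposite angular senses, so their fields oppose: B = |9.65×10⁻⁵ − 3.82×10⁻⁵| = 5.83×10⁻⁵ T.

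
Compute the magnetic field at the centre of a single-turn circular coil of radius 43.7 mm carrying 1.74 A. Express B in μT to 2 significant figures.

B ≈ 25 μT

At the centre of a circular loop the Biot–Savart law gives B = μ₀I/(2R).
B = (4π×10⁻⁷ × 1.74) / (2 × 0.0437) = 2.50×10⁻⁵ T.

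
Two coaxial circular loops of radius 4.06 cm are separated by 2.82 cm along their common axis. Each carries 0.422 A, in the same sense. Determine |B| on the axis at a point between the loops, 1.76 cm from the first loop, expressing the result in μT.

B ≈ 11.0 μT

Each loop contributes B = μ₀IR²/[2(R²+z²)^(3/2)] on the axis, with z measured from that loop.
Loop 1 (z = 0.0176 m): B₁ = 5.04×10⁻⁶ T. Loop 2 (z = 0.0106 m): B₂ = 5.92×10⁻⁶ T.
The fields add: B = B₁ + B₂ = 1.10×10⁻⁵ T.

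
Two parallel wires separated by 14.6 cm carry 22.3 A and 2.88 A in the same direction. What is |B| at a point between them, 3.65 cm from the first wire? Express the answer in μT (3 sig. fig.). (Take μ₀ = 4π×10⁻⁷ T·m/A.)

B ≈ 117 μT

Each long wire gives B = μ₀I/(2πd). Distances are d₁ = 0.0365 m and d₂ = 0.1095 m.
B₁ = 1.22×10⁻⁴ T, B₂ = 5.26×10⁻⁶ T.
Between parallel currents the two contributions point in opposite directions, so they subtract. B = |B₁ − B₂| = |1.22×10⁻⁴ − 5.26×10⁻⁶| = 1.17×10⁻⁴ T.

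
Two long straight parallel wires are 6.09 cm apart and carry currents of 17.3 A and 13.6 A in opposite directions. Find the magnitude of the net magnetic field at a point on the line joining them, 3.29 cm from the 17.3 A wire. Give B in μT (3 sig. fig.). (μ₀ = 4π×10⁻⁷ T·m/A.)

B ≈ 202 μT

Each long wire gives B = μ₀I/(2πd). Distances are d₁ = 0.0329 m and d₂ = 0.028 m.
B₁ = 1.05×10⁻⁴ T, B₂ = 9.71×10⁻⁵ T.
Between antiparallel currents both contributions point the same way, so they add. B = B₁ + B₂ = 1.05×10⁻⁴ + 9.71×10⁻⁵ = 2.02×10⁻⁴ T.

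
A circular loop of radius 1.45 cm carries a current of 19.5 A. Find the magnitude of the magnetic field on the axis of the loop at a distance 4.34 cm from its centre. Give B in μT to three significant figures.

B ≈ 26.9 μT

On the axis of a circular loop, B = μ₀IR² / [2(R²+z²)^(3/2)].
R² + z² = (0.0145)² + (0.0434)² = 0.002094 m², and (R²+z²)^(3/2) = 9.58×10⁻⁵ m³.
B = (4π×10⁻⁷ × 19.5 × 0.0002102) / (2 × 9.58×10⁻⁵) = 2.69×10⁻⁵ T.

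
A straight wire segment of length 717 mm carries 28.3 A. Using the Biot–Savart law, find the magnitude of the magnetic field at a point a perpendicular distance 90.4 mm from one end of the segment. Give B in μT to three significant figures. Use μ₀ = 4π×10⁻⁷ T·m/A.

For a finite straight segment, B = (μ₀I/4πd)(sinθ₁ + sinθ₂), where θ₁, θ₂ are the angles from the perpendicular to each end.
The perpendicular foot is at one end, so the two end-offsets along the wire are 0 and L = 0.717 m.
sinθ₁ = 0/√(0²+0.0904²) = 0.0000; sinθ₂ = 0.717/√(0.717²+0.0904²) = 0.9921.
B = (4π×10⁻⁷ × 28.3) / (4π × 0.0904) × (0.0000 + 0.9921) = 3.11×10⁻⁵ T.

B ≈ 31.1 μT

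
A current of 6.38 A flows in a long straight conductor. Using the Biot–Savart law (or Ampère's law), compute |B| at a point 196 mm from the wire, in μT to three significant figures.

For an infinitely long straight wire, B = μ₀I/(2πd).
B = (4π×10⁻⁷ × 6.38) / (2π × 0.196) = 6.51×10⁻⁶ T.

B ≈ 6.51 μT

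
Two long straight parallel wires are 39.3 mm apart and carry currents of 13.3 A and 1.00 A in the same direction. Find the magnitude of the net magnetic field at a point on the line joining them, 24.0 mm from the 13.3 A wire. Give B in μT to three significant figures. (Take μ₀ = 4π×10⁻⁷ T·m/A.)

B ≈ 97.8 μT

Each long wire gives B = μ₀I/(2πd). Distances are d₁ = 0.024 m and d₂ = 0.0153 m.
B₁ = 1.11×10⁻⁴ T, B₂ = 1.31×10⁻⁵ T.
Between parallel currents the two contributions point in opposite directions, so they subtract. B = |B₁ − B₂| = |1.11×10⁻⁴ − 1.31×10⁻⁵| = 9.78×10⁻⁵ T.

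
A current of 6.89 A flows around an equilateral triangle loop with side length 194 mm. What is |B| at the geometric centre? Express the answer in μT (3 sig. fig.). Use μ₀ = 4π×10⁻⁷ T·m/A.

B ≈ 63.9 μT

Each side is a finite straight segment at perpendicular distance d = a/(2 tan(π/3)) = 0.056 m from the centre, with end-angles ±π/3.
One side contributes B₁ = (μ₀I/4πd)·2 sin(π/3) = 2.13×10⁻⁵ T.
All 3 sides add in the same direction: B = 3 × 2.13×10⁻⁵ = 6.39×10⁻⁵ T.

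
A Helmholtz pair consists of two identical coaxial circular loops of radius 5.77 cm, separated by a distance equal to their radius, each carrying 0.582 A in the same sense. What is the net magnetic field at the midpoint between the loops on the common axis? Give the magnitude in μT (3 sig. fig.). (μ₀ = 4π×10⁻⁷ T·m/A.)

Each loop contributes B = μ₀IR²/[2(R²+z²)^(3/2)] on the axis, with z measured from that loop.
Loop 1 (z = 0.02885 m): B₁ = 4.53×10⁻⁶ T. Loop 2 (z = 0.02885 m): B₂ = 4.53×10⁻⁶ T.
The fields add: B = B₁ + B₂ = 9.07×10⁻⁶ T.

B ≈ 9.07 μT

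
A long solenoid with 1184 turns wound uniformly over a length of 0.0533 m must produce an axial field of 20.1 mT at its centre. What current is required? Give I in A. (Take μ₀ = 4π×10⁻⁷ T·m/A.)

Inside a long solenoid B = μ₀nI with n = 2.221×10⁴ m⁻¹, so I = B/(μ₀n).
I = 2.01×10⁻² / (4π×10⁻⁷ × 2.221×10⁴) = 0.720 A.

I ≈ 0.720 A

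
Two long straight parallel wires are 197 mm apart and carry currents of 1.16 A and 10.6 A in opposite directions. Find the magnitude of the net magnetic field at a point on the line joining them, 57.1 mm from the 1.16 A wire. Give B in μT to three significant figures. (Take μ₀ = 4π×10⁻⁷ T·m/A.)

B ≈ 19.2 μT

Each long wire gives B = μ₀I/(2πd). Distances are d₁ = 0.0571 m and d₂ = 0.1399 m.
B₁ = 4.06×10⁻⁶ T, B₂ = 1.52×10⁻⁵ T.
Between antiparallel currents both contributions point the same way, so they add. B = B₁ + B₂ = 4.06×10⁻⁶ + 1.52×10⁻⁵ = 1.92×10⁻⁵ T.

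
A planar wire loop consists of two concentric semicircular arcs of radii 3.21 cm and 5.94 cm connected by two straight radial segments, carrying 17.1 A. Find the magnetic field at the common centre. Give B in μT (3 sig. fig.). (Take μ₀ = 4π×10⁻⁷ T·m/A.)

B ≈ 76.9 μT

The radial connectors point toward the centre, so dl × r̂ = 0 and they contribute nothing.
Each semicircle gives μ₀I/(4R): inner arc 1.67×10⁻⁴ T, outer arc 9.04×10⁻⁵ T.
The two arcs carry current in opposite angular senses, so their fields oppose: B = |1.67×10⁻⁴ − 9.04×10⁻⁵| = 7.69×10⁻⁵ T.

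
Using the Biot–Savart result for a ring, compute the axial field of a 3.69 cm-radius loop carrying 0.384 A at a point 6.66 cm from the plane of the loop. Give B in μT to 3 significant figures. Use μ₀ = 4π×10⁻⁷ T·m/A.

B ≈ 0.744 μT

On the axis of a circular loop, B = μ₀IR² / [2(R²+z²)^(3/2)].
R² + z² = (0.0369)² + (0.0666)² = 0.005797 m², and (R²+z²)^(3/2) = 4.41×10⁻⁴ m³.
B = (4π×10⁻⁷ × 0.384 × 0.001362) / (2 × 4.41×10⁻⁴) = 7.44×10⁻⁷ T.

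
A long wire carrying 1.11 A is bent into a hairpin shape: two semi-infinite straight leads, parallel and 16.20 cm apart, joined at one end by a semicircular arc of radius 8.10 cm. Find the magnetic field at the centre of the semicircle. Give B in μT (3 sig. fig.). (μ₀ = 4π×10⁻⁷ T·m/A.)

B ≈ 7.05 μT

The semicircular arc contributes B_arc = μ₀I·π/(4πR) = μ₀I/(4R) = 4.31×10⁻⁶ T.
Each semi-infinite lead is at perpendicular distance R = 0.081 m from the centre, with the perpendicular foot at its near end, so it contributes μ₀I/(4πR); both point the same way, together 2.74×10⁻⁶ T.
Arc and leads all point the same direction: B = 4.31×10⁻⁶ + 2.74×10⁻⁶ = 7.05×10⁻⁶ T.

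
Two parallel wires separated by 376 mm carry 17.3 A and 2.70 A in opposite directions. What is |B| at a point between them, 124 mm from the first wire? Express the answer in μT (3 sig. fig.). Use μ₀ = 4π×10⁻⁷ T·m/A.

Each long wire gives B = μ₀I/(2πd). Distances are d₁ = 0.124 m and d₂ = 0.252 m.
B₁ = 2.79×10⁻⁵ T, B₂ = 2.14×10⁻⁶ T.
Between antiparallel currents both contributions point the same way, so they add. B = B₁ + B₂ = 2.79×10⁻⁵ + 2.14×10⁻⁶ = 3.00×10⁻⁵ T.

B ≈ 30.0 μT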